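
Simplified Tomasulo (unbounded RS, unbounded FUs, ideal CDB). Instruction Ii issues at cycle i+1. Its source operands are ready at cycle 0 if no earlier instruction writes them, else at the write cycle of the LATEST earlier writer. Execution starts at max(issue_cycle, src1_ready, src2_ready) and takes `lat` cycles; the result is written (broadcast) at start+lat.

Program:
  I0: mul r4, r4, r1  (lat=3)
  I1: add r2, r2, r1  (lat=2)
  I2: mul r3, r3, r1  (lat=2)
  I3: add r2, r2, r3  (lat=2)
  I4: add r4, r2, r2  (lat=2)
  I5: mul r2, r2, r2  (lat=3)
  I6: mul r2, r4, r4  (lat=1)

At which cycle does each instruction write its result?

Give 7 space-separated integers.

I0 mul r4: issue@1 deps=(None,None) exec_start@1 write@4
I1 add r2: issue@2 deps=(None,None) exec_start@2 write@4
I2 mul r3: issue@3 deps=(None,None) exec_start@3 write@5
I3 add r2: issue@4 deps=(1,2) exec_start@5 write@7
I4 add r4: issue@5 deps=(3,3) exec_start@7 write@9
I5 mul r2: issue@6 deps=(3,3) exec_start@7 write@10
I6 mul r2: issue@7 deps=(4,4) exec_start@9 write@10

Answer: 4 4 5 7 9 10 10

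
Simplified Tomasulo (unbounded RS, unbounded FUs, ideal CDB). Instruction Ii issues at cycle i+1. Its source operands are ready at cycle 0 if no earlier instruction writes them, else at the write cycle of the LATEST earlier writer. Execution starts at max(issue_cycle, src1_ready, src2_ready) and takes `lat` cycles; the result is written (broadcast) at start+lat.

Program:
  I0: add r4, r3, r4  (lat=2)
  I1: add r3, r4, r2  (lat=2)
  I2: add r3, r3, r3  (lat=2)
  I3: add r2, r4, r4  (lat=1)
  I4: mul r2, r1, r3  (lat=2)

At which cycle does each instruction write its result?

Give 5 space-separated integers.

I0 add r4: issue@1 deps=(None,None) exec_start@1 write@3
I1 add r3: issue@2 deps=(0,None) exec_start@3 write@5
I2 add r3: issue@3 deps=(1,1) exec_start@5 write@7
I3 add r2: issue@4 deps=(0,0) exec_start@4 write@5
I4 mul r2: issue@5 deps=(None,2) exec_start@7 write@9

Answer: 3 5 7 5 9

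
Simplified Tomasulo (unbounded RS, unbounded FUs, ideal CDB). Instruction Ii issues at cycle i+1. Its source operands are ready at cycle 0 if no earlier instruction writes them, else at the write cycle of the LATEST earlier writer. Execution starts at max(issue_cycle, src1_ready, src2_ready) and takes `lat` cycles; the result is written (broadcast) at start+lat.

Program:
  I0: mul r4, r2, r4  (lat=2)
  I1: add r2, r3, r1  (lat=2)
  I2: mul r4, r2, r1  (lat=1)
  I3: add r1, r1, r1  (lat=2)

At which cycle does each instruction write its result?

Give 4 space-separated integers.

I0 mul r4: issue@1 deps=(None,None) exec_start@1 write@3
I1 add r2: issue@2 deps=(None,None) exec_start@2 write@4
I2 mul r4: issue@3 deps=(1,None) exec_start@4 write@5
I3 add r1: issue@4 deps=(None,None) exec_start@4 write@6

Answer: 3 4 5 6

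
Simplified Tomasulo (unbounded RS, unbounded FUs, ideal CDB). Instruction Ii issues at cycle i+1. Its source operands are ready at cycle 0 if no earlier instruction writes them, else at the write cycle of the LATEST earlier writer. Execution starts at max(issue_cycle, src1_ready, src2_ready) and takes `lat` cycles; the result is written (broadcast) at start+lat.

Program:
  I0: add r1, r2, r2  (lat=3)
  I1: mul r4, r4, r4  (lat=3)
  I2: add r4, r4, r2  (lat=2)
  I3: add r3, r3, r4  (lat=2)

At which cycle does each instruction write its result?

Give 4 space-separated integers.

I0 add r1: issue@1 deps=(None,None) exec_start@1 write@4
I1 mul r4: issue@2 deps=(None,None) exec_start@2 write@5
I2 add r4: issue@3 deps=(1,None) exec_start@5 write@7
I3 add r3: issue@4 deps=(None,2) exec_start@7 write@9

Answer: 4 5 7 9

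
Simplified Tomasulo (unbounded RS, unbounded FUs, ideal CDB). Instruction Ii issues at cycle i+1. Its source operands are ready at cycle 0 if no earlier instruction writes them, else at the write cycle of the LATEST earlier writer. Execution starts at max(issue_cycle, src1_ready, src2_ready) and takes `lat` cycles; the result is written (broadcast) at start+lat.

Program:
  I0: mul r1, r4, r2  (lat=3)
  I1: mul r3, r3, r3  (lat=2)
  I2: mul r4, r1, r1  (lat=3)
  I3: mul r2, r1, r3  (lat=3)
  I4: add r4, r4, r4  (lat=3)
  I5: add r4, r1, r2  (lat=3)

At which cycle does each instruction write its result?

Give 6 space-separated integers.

Answer: 4 4 7 7 10 10

Derivation:
I0 mul r1: issue@1 deps=(None,None) exec_start@1 write@4
I1 mul r3: issue@2 deps=(None,None) exec_start@2 write@4
I2 mul r4: issue@3 deps=(0,0) exec_start@4 write@7
I3 mul r2: issue@4 deps=(0,1) exec_start@4 write@7
I4 add r4: issue@5 deps=(2,2) exec_start@7 write@10
I5 add r4: issue@6 deps=(0,3) exec_start@7 write@10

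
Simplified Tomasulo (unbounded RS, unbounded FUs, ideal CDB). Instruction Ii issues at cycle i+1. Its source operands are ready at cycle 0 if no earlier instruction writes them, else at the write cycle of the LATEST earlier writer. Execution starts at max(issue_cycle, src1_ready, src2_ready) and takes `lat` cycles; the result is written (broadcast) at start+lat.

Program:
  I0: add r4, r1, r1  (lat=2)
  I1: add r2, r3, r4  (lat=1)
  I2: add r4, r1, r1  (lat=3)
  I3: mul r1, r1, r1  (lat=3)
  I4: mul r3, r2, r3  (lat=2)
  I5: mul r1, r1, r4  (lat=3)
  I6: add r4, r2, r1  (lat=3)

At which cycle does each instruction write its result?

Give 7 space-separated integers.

I0 add r4: issue@1 deps=(None,None) exec_start@1 write@3
I1 add r2: issue@2 deps=(None,0) exec_start@3 write@4
I2 add r4: issue@3 deps=(None,None) exec_start@3 write@6
I3 mul r1: issue@4 deps=(None,None) exec_start@4 write@7
I4 mul r3: issue@5 deps=(1,None) exec_start@5 write@7
I5 mul r1: issue@6 deps=(3,2) exec_start@7 write@10
I6 add r4: issue@7 deps=(1,5) exec_start@10 write@13

Answer: 3 4 6 7 7 10 13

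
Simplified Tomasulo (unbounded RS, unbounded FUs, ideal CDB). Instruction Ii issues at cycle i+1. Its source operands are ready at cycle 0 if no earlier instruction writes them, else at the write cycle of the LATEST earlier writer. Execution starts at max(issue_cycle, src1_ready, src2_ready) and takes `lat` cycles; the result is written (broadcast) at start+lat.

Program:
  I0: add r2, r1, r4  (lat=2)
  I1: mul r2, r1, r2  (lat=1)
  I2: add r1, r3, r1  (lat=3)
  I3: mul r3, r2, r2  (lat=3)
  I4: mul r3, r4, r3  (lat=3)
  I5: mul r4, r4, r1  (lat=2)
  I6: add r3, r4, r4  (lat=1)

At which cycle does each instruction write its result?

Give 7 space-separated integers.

Answer: 3 4 6 7 10 8 9

Derivation:
I0 add r2: issue@1 deps=(None,None) exec_start@1 write@3
I1 mul r2: issue@2 deps=(None,0) exec_start@3 write@4
I2 add r1: issue@3 deps=(None,None) exec_start@3 write@6
I3 mul r3: issue@4 deps=(1,1) exec_start@4 write@7
I4 mul r3: issue@5 deps=(None,3) exec_start@7 write@10
I5 mul r4: issue@6 deps=(None,2) exec_start@6 write@8
I6 add r3: issue@7 deps=(5,5) exec_start@8 write@9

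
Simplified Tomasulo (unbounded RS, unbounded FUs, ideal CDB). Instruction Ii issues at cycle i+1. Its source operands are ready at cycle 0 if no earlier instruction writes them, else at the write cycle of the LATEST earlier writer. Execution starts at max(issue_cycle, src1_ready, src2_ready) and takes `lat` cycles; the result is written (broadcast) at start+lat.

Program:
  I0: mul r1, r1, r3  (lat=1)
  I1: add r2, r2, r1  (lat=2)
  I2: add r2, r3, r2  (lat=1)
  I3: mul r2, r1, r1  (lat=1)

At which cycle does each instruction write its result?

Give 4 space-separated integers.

I0 mul r1: issue@1 deps=(None,None) exec_start@1 write@2
I1 add r2: issue@2 deps=(None,0) exec_start@2 write@4
I2 add r2: issue@3 deps=(None,1) exec_start@4 write@5
I3 mul r2: issue@4 deps=(0,0) exec_start@4 write@5

Answer: 2 4 5 5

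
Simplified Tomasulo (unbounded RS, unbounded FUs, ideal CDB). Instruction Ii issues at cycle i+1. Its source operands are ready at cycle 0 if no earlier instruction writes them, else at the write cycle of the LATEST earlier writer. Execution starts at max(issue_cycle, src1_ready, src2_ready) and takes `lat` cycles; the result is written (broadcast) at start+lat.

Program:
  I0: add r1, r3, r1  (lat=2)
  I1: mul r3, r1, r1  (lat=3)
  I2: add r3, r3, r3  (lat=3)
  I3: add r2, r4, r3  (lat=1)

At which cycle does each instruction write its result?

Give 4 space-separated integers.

I0 add r1: issue@1 deps=(None,None) exec_start@1 write@3
I1 mul r3: issue@2 deps=(0,0) exec_start@3 write@6
I2 add r3: issue@3 deps=(1,1) exec_start@6 write@9
I3 add r2: issue@4 deps=(None,2) exec_start@9 write@10

Answer: 3 6 9 10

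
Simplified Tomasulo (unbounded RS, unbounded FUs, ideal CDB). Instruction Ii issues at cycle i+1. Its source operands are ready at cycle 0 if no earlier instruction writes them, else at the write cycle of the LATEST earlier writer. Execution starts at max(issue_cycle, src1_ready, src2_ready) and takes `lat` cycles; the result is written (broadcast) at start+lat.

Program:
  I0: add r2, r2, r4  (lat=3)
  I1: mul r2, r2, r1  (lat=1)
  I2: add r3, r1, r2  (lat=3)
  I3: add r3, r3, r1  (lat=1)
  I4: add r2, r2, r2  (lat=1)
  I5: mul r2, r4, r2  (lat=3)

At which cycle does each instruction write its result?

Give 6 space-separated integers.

I0 add r2: issue@1 deps=(None,None) exec_start@1 write@4
I1 mul r2: issue@2 deps=(0,None) exec_start@4 write@5
I2 add r3: issue@3 deps=(None,1) exec_start@5 write@8
I3 add r3: issue@4 deps=(2,None) exec_start@8 write@9
I4 add r2: issue@5 deps=(1,1) exec_start@5 write@6
I5 mul r2: issue@6 deps=(None,4) exec_start@6 write@9

Answer: 4 5 8 9 6 9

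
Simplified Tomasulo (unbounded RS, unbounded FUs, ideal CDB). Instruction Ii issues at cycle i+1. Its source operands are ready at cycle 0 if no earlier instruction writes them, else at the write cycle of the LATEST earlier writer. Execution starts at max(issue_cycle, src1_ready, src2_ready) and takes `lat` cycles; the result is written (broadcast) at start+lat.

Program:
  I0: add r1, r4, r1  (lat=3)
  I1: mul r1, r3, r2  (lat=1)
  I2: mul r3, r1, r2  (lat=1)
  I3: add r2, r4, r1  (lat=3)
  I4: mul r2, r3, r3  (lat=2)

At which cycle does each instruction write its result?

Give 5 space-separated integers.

I0 add r1: issue@1 deps=(None,None) exec_start@1 write@4
I1 mul r1: issue@2 deps=(None,None) exec_start@2 write@3
I2 mul r3: issue@3 deps=(1,None) exec_start@3 write@4
I3 add r2: issue@4 deps=(None,1) exec_start@4 write@7
I4 mul r2: issue@5 deps=(2,2) exec_start@5 write@7

Answer: 4 3 4 7 7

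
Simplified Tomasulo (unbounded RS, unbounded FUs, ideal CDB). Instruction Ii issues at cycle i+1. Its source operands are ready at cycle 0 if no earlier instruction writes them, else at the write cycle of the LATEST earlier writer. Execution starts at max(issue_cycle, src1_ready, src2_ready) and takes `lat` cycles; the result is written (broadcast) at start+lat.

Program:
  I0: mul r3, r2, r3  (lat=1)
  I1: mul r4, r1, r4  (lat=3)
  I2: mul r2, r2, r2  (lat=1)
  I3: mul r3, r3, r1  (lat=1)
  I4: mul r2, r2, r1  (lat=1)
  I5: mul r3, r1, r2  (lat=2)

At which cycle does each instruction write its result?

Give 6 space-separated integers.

Answer: 2 5 4 5 6 8

Derivation:
I0 mul r3: issue@1 deps=(None,None) exec_start@1 write@2
I1 mul r4: issue@2 deps=(None,None) exec_start@2 write@5
I2 mul r2: issue@3 deps=(None,None) exec_start@3 write@4
I3 mul r3: issue@4 deps=(0,None) exec_start@4 write@5
I4 mul r2: issue@5 deps=(2,None) exec_start@5 write@6
I5 mul r3: issue@6 deps=(None,4) exec_start@6 write@8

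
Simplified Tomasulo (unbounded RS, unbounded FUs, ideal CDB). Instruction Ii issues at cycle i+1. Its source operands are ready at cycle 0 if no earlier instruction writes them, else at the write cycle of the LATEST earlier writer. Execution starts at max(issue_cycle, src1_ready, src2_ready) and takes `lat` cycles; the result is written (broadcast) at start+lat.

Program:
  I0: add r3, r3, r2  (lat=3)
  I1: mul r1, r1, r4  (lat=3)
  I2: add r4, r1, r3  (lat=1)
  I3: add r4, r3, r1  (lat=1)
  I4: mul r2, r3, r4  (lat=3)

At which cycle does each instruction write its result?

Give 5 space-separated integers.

I0 add r3: issue@1 deps=(None,None) exec_start@1 write@4
I1 mul r1: issue@2 deps=(None,None) exec_start@2 write@5
I2 add r4: issue@3 deps=(1,0) exec_start@5 write@6
I3 add r4: issue@4 deps=(0,1) exec_start@5 write@6
I4 mul r2: issue@5 deps=(0,3) exec_start@6 write@9

Answer: 4 5 6 6 9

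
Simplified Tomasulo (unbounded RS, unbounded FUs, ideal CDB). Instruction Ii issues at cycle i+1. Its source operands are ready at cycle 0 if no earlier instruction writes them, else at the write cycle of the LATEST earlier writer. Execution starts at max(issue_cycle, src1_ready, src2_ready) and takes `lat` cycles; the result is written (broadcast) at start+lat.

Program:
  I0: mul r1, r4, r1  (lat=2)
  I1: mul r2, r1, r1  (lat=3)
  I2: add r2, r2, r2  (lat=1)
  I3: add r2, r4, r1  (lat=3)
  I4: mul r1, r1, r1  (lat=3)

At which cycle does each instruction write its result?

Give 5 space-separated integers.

I0 mul r1: issue@1 deps=(None,None) exec_start@1 write@3
I1 mul r2: issue@2 deps=(0,0) exec_start@3 write@6
I2 add r2: issue@3 deps=(1,1) exec_start@6 write@7
I3 add r2: issue@4 deps=(None,0) exec_start@4 write@7
I4 mul r1: issue@5 deps=(0,0) exec_start@5 write@8

Answer: 3 6 7 7 8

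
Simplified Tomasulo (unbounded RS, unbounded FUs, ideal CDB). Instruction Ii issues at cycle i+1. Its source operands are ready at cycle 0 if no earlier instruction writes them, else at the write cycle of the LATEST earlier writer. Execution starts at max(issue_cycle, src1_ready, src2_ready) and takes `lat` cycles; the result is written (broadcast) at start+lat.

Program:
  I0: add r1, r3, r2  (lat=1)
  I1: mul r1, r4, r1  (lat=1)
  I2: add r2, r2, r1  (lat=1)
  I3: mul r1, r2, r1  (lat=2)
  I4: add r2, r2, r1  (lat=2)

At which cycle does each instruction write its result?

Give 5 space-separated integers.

Answer: 2 3 4 6 8

Derivation:
I0 add r1: issue@1 deps=(None,None) exec_start@1 write@2
I1 mul r1: issue@2 deps=(None,0) exec_start@2 write@3
I2 add r2: issue@3 deps=(None,1) exec_start@3 write@4
I3 mul r1: issue@4 deps=(2,1) exec_start@4 write@6
I4 add r2: issue@5 deps=(2,3) exec_start@6 write@8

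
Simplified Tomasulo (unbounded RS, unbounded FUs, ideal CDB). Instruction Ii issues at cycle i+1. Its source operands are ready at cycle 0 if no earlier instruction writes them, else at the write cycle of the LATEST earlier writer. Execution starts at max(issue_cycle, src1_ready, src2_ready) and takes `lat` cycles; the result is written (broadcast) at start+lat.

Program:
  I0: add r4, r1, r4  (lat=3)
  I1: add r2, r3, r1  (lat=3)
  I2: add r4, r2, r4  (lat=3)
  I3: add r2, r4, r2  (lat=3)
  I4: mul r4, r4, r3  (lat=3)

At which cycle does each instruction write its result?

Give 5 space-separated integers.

I0 add r4: issue@1 deps=(None,None) exec_start@1 write@4
I1 add r2: issue@2 deps=(None,None) exec_start@2 write@5
I2 add r4: issue@3 deps=(1,0) exec_start@5 write@8
I3 add r2: issue@4 deps=(2,1) exec_start@8 write@11
I4 mul r4: issue@5 deps=(2,None) exec_start@8 write@11

Answer: 4 5 8 11 11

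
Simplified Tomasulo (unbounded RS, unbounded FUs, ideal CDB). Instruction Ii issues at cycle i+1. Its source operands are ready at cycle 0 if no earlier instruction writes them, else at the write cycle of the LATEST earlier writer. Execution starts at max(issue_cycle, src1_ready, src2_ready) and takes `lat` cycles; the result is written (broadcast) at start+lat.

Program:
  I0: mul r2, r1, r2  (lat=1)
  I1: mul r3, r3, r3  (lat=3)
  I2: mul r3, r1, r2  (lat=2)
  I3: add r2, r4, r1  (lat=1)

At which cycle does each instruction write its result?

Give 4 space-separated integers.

I0 mul r2: issue@1 deps=(None,None) exec_start@1 write@2
I1 mul r3: issue@2 deps=(None,None) exec_start@2 write@5
I2 mul r3: issue@3 deps=(None,0) exec_start@3 write@5
I3 add r2: issue@4 deps=(None,None) exec_start@4 write@5

Answer: 2 5 5 5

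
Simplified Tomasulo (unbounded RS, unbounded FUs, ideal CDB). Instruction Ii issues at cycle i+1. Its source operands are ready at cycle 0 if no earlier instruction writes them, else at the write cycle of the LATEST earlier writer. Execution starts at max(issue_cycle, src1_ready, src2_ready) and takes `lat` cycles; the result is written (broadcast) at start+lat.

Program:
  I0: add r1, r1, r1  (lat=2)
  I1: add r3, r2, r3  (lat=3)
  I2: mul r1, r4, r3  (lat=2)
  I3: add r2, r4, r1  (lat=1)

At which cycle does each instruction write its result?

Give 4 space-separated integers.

I0 add r1: issue@1 deps=(None,None) exec_start@1 write@3
I1 add r3: issue@2 deps=(None,None) exec_start@2 write@5
I2 mul r1: issue@3 deps=(None,1) exec_start@5 write@7
I3 add r2: issue@4 deps=(None,2) exec_start@7 write@8

Answer: 3 5 7 8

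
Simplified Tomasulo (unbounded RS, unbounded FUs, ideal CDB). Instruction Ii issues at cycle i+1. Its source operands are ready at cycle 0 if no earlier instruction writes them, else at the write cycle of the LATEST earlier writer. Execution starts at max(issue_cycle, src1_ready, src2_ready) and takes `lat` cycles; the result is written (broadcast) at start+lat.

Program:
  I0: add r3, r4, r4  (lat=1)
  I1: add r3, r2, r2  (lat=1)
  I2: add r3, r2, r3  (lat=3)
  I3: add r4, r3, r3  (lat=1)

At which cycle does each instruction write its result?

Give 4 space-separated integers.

Answer: 2 3 6 7

Derivation:
I0 add r3: issue@1 deps=(None,None) exec_start@1 write@2
I1 add r3: issue@2 deps=(None,None) exec_start@2 write@3
I2 add r3: issue@3 deps=(None,1) exec_start@3 write@6
I3 add r4: issue@4 deps=(2,2) exec_start@6 write@7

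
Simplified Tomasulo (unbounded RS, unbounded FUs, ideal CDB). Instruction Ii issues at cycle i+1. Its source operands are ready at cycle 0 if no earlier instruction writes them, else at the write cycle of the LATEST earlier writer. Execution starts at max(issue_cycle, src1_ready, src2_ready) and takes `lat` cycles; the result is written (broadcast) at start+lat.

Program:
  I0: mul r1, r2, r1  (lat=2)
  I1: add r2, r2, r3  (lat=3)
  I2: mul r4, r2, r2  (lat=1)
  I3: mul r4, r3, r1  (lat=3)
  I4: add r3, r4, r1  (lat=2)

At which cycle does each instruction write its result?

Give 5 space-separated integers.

Answer: 3 5 6 7 9

Derivation:
I0 mul r1: issue@1 deps=(None,None) exec_start@1 write@3
I1 add r2: issue@2 deps=(None,None) exec_start@2 write@5
I2 mul r4: issue@3 deps=(1,1) exec_start@5 write@6
I3 mul r4: issue@4 deps=(None,0) exec_start@4 write@7
I4 add r3: issue@5 deps=(3,0) exec_start@7 write@9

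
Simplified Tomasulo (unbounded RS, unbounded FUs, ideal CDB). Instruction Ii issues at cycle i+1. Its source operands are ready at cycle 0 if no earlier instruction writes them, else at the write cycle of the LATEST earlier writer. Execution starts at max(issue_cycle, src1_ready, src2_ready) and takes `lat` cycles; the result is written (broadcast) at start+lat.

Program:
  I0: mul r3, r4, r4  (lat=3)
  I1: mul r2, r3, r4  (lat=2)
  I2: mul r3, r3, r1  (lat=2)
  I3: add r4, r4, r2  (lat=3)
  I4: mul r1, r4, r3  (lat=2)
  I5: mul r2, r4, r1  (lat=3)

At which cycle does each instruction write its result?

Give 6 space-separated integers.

Answer: 4 6 6 9 11 14

Derivation:
I0 mul r3: issue@1 deps=(None,None) exec_start@1 write@4
I1 mul r2: issue@2 deps=(0,None) exec_start@4 write@6
I2 mul r3: issue@3 deps=(0,None) exec_start@4 write@6
I3 add r4: issue@4 deps=(None,1) exec_start@6 write@9
I4 mul r1: issue@5 deps=(3,2) exec_start@9 write@11
I5 mul r2: issue@6 deps=(3,4) exec_start@11 write@14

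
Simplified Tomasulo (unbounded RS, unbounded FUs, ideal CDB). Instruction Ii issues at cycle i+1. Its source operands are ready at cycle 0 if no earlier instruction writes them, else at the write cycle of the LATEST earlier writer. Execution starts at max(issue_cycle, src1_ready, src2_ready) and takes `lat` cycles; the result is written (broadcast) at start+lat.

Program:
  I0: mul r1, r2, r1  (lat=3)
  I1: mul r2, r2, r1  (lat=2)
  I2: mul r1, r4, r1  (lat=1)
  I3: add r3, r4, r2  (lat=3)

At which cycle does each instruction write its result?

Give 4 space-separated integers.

Answer: 4 6 5 9

Derivation:
I0 mul r1: issue@1 deps=(None,None) exec_start@1 write@4
I1 mul r2: issue@2 deps=(None,0) exec_start@4 write@6
I2 mul r1: issue@3 deps=(None,0) exec_start@4 write@5
I3 add r3: issue@4 deps=(None,1) exec_start@6 write@9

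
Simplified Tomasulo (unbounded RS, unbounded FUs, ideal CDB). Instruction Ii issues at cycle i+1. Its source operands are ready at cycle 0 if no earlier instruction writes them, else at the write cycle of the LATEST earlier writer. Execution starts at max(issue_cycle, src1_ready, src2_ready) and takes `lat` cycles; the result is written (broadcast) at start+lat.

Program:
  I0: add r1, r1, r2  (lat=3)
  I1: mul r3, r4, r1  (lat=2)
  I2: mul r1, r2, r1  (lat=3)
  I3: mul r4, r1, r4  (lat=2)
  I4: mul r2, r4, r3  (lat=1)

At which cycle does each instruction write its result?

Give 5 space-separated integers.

Answer: 4 6 7 9 10

Derivation:
I0 add r1: issue@1 deps=(None,None) exec_start@1 write@4
I1 mul r3: issue@2 deps=(None,0) exec_start@4 write@6
I2 mul r1: issue@3 deps=(None,0) exec_start@4 write@7
I3 mul r4: issue@4 deps=(2,None) exec_start@7 write@9
I4 mul r2: issue@5 deps=(3,1) exec_start@9 write@10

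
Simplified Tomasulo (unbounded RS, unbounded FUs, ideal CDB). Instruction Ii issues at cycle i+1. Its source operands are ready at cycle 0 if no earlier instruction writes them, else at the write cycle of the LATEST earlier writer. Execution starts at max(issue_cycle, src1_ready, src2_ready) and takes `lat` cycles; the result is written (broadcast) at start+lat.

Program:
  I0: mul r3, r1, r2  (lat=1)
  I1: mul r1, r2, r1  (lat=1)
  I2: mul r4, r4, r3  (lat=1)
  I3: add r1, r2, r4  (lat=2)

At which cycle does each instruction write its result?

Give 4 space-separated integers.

Answer: 2 3 4 6

Derivation:
I0 mul r3: issue@1 deps=(None,None) exec_start@1 write@2
I1 mul r1: issue@2 deps=(None,None) exec_start@2 write@3
I2 mul r4: issue@3 deps=(None,0) exec_start@3 write@4
I3 add r1: issue@4 deps=(None,2) exec_start@4 write@6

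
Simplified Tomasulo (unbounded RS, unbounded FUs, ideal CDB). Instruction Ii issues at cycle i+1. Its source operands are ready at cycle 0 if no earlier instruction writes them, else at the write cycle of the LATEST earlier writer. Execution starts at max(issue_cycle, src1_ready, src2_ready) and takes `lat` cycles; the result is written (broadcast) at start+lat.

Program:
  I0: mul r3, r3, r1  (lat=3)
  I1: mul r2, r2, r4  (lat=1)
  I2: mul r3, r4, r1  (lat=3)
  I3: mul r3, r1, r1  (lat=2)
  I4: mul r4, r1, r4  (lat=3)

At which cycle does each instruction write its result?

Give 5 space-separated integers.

Answer: 4 3 6 6 8

Derivation:
I0 mul r3: issue@1 deps=(None,None) exec_start@1 write@4
I1 mul r2: issue@2 deps=(None,None) exec_start@2 write@3
I2 mul r3: issue@3 deps=(None,None) exec_start@3 write@6
I3 mul r3: issue@4 deps=(None,None) exec_start@4 write@6
I4 mul r4: issue@5 deps=(None,None) exec_start@5 write@8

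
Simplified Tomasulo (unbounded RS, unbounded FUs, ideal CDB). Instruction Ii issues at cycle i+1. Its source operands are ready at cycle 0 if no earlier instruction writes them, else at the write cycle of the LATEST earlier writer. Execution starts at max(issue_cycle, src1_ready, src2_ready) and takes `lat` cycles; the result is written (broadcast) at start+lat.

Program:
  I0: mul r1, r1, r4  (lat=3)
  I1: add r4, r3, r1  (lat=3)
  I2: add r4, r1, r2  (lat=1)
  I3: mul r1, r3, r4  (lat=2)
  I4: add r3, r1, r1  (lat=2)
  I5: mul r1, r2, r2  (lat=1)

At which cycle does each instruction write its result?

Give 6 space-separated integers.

I0 mul r1: issue@1 deps=(None,None) exec_start@1 write@4
I1 add r4: issue@2 deps=(None,0) exec_start@4 write@7
I2 add r4: issue@3 deps=(0,None) exec_start@4 write@5
I3 mul r1: issue@4 deps=(None,2) exec_start@5 write@7
I4 add r3: issue@5 deps=(3,3) exec_start@7 write@9
I5 mul r1: issue@6 deps=(None,None) exec_start@6 write@7

Answer: 4 7 5 7 9 7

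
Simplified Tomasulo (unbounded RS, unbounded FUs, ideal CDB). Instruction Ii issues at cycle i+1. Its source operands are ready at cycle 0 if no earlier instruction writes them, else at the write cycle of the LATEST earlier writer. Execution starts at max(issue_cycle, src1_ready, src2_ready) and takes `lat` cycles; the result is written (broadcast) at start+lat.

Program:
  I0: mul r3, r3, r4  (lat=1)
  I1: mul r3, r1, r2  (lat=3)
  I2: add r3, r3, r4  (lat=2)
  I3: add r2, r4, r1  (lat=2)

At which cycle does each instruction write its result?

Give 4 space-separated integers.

Answer: 2 5 7 6

Derivation:
I0 mul r3: issue@1 deps=(None,None) exec_start@1 write@2
I1 mul r3: issue@2 deps=(None,None) exec_start@2 write@5
I2 add r3: issue@3 deps=(1,None) exec_start@5 write@7
I3 add r2: issue@4 deps=(None,None) exec_start@4 write@6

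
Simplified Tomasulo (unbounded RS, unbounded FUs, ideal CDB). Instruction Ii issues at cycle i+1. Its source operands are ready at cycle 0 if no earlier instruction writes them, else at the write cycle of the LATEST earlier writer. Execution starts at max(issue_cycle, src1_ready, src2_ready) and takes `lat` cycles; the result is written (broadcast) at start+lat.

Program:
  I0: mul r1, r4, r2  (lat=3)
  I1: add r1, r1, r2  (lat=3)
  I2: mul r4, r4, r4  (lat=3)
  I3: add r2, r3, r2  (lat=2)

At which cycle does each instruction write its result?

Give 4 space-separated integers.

Answer: 4 7 6 6

Derivation:
I0 mul r1: issue@1 deps=(None,None) exec_start@1 write@4
I1 add r1: issue@2 deps=(0,None) exec_start@4 write@7
I2 mul r4: issue@3 deps=(None,None) exec_start@3 write@6
I3 add r2: issue@4 deps=(None,None) exec_start@4 write@6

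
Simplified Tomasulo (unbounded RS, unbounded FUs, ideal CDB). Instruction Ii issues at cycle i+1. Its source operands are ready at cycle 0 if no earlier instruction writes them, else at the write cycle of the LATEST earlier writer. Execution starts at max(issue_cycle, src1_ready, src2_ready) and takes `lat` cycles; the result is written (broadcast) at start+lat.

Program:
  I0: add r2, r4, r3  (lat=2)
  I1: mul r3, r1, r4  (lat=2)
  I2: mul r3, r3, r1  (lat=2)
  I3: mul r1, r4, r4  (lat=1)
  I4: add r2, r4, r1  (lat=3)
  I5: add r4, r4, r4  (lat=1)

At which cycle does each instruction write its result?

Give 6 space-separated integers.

Answer: 3 4 6 5 8 7

Derivation:
I0 add r2: issue@1 deps=(None,None) exec_start@1 write@3
I1 mul r3: issue@2 deps=(None,None) exec_start@2 write@4
I2 mul r3: issue@3 deps=(1,None) exec_start@4 write@6
I3 mul r1: issue@4 deps=(None,None) exec_start@4 write@5
I4 add r2: issue@5 deps=(None,3) exec_start@5 write@8
I5 add r4: issue@6 deps=(None,None) exec_start@6 write@7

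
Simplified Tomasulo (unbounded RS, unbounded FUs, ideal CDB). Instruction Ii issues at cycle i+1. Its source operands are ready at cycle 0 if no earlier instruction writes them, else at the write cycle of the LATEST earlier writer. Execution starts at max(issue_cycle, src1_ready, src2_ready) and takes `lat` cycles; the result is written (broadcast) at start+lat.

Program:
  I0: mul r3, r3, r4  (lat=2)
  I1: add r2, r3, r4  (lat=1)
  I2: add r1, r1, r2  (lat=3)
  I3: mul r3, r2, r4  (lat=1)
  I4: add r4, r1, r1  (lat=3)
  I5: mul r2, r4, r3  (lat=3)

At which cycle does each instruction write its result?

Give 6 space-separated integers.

Answer: 3 4 7 5 10 13

Derivation:
I0 mul r3: issue@1 deps=(None,None) exec_start@1 write@3
I1 add r2: issue@2 deps=(0,None) exec_start@3 write@4
I2 add r1: issue@3 deps=(None,1) exec_start@4 write@7
I3 mul r3: issue@4 deps=(1,None) exec_start@4 write@5
I4 add r4: issue@5 deps=(2,2) exec_start@7 write@10
I5 mul r2: issue@6 deps=(4,3) exec_start@10 write@13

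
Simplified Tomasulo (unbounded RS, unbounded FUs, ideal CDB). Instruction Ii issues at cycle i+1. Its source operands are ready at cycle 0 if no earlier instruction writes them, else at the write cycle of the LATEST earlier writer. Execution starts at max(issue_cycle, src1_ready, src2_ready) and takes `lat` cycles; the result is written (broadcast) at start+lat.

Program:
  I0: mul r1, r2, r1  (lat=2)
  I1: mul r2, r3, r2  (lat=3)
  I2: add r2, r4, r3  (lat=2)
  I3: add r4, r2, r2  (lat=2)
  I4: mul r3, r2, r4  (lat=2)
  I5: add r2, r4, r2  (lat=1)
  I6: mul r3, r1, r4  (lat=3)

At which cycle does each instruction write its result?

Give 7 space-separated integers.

Answer: 3 5 5 7 9 8 10

Derivation:
I0 mul r1: issue@1 deps=(None,None) exec_start@1 write@3
I1 mul r2: issue@2 deps=(None,None) exec_start@2 write@5
I2 add r2: issue@3 deps=(None,None) exec_start@3 write@5
I3 add r4: issue@4 deps=(2,2) exec_start@5 write@7
I4 mul r3: issue@5 deps=(2,3) exec_start@7 write@9
I5 add r2: issue@6 deps=(3,2) exec_start@7 write@8
I6 mul r3: issue@7 deps=(0,3) exec_start@7 write@10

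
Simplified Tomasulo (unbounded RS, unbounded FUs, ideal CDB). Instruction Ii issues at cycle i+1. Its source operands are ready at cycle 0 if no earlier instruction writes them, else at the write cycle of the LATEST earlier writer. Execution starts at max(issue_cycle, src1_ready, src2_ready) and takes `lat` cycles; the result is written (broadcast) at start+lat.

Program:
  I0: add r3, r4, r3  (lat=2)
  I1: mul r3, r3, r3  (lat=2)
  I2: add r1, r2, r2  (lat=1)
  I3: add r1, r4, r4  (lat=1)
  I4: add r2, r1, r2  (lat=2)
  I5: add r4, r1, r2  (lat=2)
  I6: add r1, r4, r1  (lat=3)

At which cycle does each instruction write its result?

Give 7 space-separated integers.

I0 add r3: issue@1 deps=(None,None) exec_start@1 write@3
I1 mul r3: issue@2 deps=(0,0) exec_start@3 write@5
I2 add r1: issue@3 deps=(None,None) exec_start@3 write@4
I3 add r1: issue@4 deps=(None,None) exec_start@4 write@5
I4 add r2: issue@5 deps=(3,None) exec_start@5 write@7
I5 add r4: issue@6 deps=(3,4) exec_start@7 write@9
I6 add r1: issue@7 deps=(5,3) exec_start@9 write@12

Answer: 3 5 4 5 7 9 12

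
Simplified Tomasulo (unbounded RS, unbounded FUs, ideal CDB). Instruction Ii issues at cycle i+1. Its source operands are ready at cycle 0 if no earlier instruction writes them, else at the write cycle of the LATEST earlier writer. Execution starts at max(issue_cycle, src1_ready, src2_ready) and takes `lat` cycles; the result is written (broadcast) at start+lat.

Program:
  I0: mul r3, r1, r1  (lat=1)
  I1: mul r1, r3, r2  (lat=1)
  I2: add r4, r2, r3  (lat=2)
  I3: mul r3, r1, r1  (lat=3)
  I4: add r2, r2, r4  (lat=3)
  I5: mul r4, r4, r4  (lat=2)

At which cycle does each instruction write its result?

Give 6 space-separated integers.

I0 mul r3: issue@1 deps=(None,None) exec_start@1 write@2
I1 mul r1: issue@2 deps=(0,None) exec_start@2 write@3
I2 add r4: issue@3 deps=(None,0) exec_start@3 write@5
I3 mul r3: issue@4 deps=(1,1) exec_start@4 write@7
I4 add r2: issue@5 deps=(None,2) exec_start@5 write@8
I5 mul r4: issue@6 deps=(2,2) exec_start@6 write@8

Answer: 2 3 5 7 8 8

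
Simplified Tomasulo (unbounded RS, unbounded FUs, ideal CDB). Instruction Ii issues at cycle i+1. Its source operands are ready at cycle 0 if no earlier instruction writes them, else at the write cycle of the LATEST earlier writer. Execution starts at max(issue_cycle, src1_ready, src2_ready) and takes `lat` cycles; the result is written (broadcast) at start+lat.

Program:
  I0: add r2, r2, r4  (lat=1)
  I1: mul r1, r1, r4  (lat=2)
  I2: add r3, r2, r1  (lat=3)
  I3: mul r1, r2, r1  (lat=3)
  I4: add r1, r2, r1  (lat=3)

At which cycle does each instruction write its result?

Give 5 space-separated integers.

I0 add r2: issue@1 deps=(None,None) exec_start@1 write@2
I1 mul r1: issue@2 deps=(None,None) exec_start@2 write@4
I2 add r3: issue@3 deps=(0,1) exec_start@4 write@7
I3 mul r1: issue@4 deps=(0,1) exec_start@4 write@7
I4 add r1: issue@5 deps=(0,3) exec_start@7 write@10

Answer: 2 4 7 7 10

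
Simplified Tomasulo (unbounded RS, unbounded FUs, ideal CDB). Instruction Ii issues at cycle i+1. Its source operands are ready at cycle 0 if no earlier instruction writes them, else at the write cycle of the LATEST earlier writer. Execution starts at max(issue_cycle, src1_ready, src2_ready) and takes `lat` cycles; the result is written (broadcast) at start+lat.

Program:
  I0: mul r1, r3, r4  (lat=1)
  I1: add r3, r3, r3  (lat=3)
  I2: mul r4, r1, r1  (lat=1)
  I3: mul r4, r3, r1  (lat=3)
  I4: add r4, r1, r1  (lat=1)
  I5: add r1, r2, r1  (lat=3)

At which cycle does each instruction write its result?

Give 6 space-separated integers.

Answer: 2 5 4 8 6 9

Derivation:
I0 mul r1: issue@1 deps=(None,None) exec_start@1 write@2
I1 add r3: issue@2 deps=(None,None) exec_start@2 write@5
I2 mul r4: issue@3 deps=(0,0) exec_start@3 write@4
I3 mul r4: issue@4 deps=(1,0) exec_start@5 write@8
I4 add r4: issue@5 deps=(0,0) exec_start@5 write@6
I5 add r1: issue@6 deps=(None,0) exec_start@6 write@9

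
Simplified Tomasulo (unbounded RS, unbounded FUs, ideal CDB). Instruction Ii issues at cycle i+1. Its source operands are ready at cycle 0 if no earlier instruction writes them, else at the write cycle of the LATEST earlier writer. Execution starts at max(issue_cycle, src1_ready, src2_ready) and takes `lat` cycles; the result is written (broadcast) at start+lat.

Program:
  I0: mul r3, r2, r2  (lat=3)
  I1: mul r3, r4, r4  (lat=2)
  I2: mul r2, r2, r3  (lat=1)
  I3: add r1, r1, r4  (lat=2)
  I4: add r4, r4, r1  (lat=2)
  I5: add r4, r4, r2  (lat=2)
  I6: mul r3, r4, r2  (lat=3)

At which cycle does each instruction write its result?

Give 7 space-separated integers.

Answer: 4 4 5 6 8 10 13

Derivation:
I0 mul r3: issue@1 deps=(None,None) exec_start@1 write@4
I1 mul r3: issue@2 deps=(None,None) exec_start@2 write@4
I2 mul r2: issue@3 deps=(None,1) exec_start@4 write@5
I3 add r1: issue@4 deps=(None,None) exec_start@4 write@6
I4 add r4: issue@5 deps=(None,3) exec_start@6 write@8
I5 add r4: issue@6 deps=(4,2) exec_start@8 write@10
I6 mul r3: issue@7 deps=(5,2) exec_start@10 write@13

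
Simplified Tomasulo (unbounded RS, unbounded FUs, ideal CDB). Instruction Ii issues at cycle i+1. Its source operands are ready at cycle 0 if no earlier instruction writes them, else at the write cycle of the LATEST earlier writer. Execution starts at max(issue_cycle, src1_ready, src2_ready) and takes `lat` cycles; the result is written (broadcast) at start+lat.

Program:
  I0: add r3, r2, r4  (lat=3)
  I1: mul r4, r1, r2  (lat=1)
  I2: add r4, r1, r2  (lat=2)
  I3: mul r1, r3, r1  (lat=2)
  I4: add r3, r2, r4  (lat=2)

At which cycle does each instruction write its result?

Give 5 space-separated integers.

Answer: 4 3 5 6 7

Derivation:
I0 add r3: issue@1 deps=(None,None) exec_start@1 write@4
I1 mul r4: issue@2 deps=(None,None) exec_start@2 write@3
I2 add r4: issue@3 deps=(None,None) exec_start@3 write@5
I3 mul r1: issue@4 deps=(0,None) exec_start@4 write@6
I4 add r3: issue@5 deps=(None,2) exec_start@5 write@7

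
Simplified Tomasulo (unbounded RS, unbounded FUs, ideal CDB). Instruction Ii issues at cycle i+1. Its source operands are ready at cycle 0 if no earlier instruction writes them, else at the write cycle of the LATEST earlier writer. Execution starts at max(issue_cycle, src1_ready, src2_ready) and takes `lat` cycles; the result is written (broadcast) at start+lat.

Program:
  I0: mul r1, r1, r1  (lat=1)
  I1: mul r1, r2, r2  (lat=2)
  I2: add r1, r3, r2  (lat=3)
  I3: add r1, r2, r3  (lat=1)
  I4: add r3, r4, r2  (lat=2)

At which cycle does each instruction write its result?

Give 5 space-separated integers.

Answer: 2 4 6 5 7

Derivation:
I0 mul r1: issue@1 deps=(None,None) exec_start@1 write@2
I1 mul r1: issue@2 deps=(None,None) exec_start@2 write@4
I2 add r1: issue@3 deps=(None,None) exec_start@3 write@6
I3 add r1: issue@4 deps=(None,None) exec_start@4 write@5
I4 add r3: issue@5 deps=(None,None) exec_start@5 write@7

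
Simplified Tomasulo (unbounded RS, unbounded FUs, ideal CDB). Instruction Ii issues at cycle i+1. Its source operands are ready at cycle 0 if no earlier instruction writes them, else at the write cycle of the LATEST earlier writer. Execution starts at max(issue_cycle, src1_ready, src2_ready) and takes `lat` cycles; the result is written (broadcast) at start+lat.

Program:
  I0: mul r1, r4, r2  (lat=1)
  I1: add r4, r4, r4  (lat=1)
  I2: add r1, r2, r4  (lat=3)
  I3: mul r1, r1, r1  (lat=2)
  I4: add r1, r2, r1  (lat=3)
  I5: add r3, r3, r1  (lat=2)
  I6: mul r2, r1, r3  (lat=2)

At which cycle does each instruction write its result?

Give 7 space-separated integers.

Answer: 2 3 6 8 11 13 15

Derivation:
I0 mul r1: issue@1 deps=(None,None) exec_start@1 write@2
I1 add r4: issue@2 deps=(None,None) exec_start@2 write@3
I2 add r1: issue@3 deps=(None,1) exec_start@3 write@6
I3 mul r1: issue@4 deps=(2,2) exec_start@6 write@8
I4 add r1: issue@5 deps=(None,3) exec_start@8 write@11
I5 add r3: issue@6 deps=(None,4) exec_start@11 write@13
I6 mul r2: issue@7 deps=(4,5) exec_start@13 write@15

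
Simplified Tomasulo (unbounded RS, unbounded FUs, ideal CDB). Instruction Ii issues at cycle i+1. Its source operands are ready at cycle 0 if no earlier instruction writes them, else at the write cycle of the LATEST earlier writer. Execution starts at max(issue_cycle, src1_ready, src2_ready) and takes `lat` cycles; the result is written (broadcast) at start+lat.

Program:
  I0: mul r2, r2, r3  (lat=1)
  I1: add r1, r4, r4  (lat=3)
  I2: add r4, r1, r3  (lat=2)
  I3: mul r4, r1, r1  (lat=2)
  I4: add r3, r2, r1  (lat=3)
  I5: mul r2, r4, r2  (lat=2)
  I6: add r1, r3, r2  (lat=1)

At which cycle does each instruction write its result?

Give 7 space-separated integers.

Answer: 2 5 7 7 8 9 10

Derivation:
I0 mul r2: issue@1 deps=(None,None) exec_start@1 write@2
I1 add r1: issue@2 deps=(None,None) exec_start@2 write@5
I2 add r4: issue@3 deps=(1,None) exec_start@5 write@7
I3 mul r4: issue@4 deps=(1,1) exec_start@5 write@7
I4 add r3: issue@5 deps=(0,1) exec_start@5 write@8
I5 mul r2: issue@6 deps=(3,0) exec_start@7 write@9
I6 add r1: issue@7 deps=(4,5) exec_start@9 write@10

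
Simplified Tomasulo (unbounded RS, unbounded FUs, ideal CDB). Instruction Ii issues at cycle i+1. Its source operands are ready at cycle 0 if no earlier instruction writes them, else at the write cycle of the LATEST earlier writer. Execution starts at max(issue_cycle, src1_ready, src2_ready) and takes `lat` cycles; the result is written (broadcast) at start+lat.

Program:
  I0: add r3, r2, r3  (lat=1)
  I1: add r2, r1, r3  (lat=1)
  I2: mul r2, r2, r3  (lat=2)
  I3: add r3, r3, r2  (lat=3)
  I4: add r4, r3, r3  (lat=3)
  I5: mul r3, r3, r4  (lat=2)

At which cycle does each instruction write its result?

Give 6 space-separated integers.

Answer: 2 3 5 8 11 13

Derivation:
I0 add r3: issue@1 deps=(None,None) exec_start@1 write@2
I1 add r2: issue@2 deps=(None,0) exec_start@2 write@3
I2 mul r2: issue@3 deps=(1,0) exec_start@3 write@5
I3 add r3: issue@4 deps=(0,2) exec_start@5 write@8
I4 add r4: issue@5 deps=(3,3) exec_start@8 write@11
I5 mul r3: issue@6 deps=(3,4) exec_start@11 write@13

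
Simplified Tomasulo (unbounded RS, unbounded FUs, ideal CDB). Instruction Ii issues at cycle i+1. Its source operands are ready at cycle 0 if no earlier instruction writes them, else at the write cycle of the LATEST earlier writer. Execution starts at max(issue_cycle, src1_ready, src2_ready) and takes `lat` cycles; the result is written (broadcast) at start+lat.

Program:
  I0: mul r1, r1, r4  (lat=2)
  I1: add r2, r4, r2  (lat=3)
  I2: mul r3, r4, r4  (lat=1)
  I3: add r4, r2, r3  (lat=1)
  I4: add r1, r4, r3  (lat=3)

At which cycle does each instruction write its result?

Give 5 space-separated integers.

Answer: 3 5 4 6 9

Derivation:
I0 mul r1: issue@1 deps=(None,None) exec_start@1 write@3
I1 add r2: issue@2 deps=(None,None) exec_start@2 write@5
I2 mul r3: issue@3 deps=(None,None) exec_start@3 write@4
I3 add r4: issue@4 deps=(1,2) exec_start@5 write@6
I4 add r1: issue@5 deps=(3,2) exec_start@6 write@9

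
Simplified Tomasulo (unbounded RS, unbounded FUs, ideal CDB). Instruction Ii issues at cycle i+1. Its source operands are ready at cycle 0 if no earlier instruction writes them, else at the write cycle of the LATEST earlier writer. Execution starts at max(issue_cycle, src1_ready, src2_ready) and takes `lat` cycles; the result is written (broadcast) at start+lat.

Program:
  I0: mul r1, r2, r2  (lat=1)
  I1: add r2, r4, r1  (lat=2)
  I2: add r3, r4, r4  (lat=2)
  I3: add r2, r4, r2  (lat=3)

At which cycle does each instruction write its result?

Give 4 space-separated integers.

Answer: 2 4 5 7

Derivation:
I0 mul r1: issue@1 deps=(None,None) exec_start@1 write@2
I1 add r2: issue@2 deps=(None,0) exec_start@2 write@4
I2 add r3: issue@3 deps=(None,None) exec_start@3 write@5
I3 add r2: issue@4 deps=(None,1) exec_start@4 write@7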